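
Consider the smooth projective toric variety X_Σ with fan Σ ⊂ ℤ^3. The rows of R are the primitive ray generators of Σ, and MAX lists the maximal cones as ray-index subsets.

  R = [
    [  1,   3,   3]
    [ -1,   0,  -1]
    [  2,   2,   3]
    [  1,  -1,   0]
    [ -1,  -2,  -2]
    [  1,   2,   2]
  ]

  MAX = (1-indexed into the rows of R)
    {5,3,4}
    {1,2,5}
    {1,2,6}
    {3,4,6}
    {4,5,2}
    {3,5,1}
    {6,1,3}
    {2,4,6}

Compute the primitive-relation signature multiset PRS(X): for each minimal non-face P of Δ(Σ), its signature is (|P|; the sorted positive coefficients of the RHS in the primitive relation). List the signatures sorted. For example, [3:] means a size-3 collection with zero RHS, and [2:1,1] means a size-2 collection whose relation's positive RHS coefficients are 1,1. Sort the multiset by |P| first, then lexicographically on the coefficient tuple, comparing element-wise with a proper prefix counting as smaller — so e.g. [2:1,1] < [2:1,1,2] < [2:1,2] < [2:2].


Σ has 3 primitive collections:

  P={5,6}:  v_{5} + v_{6} = 0  →  sig = [2:]
  P={1,4}:  v_{1} + v_{4} = v_{3}  →  sig = [2:1]
  P={2,3}:  v_{2} + v_{3} = v_{6}  →  sig = [2:1]

Hence PRS(X_Σ) =
    |P|=2: 3 collections, coeffs (), (1), (1)


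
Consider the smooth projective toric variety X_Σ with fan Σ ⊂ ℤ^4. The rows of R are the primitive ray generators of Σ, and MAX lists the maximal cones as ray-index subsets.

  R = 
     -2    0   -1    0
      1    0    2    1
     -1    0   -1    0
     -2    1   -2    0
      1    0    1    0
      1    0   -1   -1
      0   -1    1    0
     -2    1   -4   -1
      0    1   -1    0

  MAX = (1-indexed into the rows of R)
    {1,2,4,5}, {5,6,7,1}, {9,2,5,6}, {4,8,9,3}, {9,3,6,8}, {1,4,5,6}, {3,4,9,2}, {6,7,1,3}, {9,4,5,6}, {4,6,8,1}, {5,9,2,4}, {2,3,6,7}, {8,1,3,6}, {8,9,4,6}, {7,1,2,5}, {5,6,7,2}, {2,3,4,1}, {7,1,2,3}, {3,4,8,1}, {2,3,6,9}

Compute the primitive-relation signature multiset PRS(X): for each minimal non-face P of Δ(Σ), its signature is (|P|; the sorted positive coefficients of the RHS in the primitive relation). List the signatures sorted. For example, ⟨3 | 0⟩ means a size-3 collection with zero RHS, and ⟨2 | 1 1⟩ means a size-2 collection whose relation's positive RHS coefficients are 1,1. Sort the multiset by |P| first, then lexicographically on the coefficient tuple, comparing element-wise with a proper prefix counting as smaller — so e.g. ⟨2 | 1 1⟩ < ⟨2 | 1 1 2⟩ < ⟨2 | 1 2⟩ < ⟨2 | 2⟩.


Σ has 10 primitive collections:

  P = {3,5}:  v_{3} + v_{5} = 0 — sig = ⟨2 | 0⟩
  P = {7,9}:  v_{7} + v_{9} = 0 — sig = ⟨2 | 0⟩
  P = {1,9}:  v_{1} + v_{9} = v_{4} — sig = ⟨2 | 1⟩
  P = {4,7}:  v_{4} + v_{7} = v_{1} — sig = ⟨2 | 1⟩
  P = {2,8}:  v_{2} + v_{8} = v_{3} + v_{9} — sig = ⟨2 | 1 1⟩
  P = {5,8}:  v_{5} + v_{8} = v_{4} + v_{6} — sig = ⟨2 | 1 1⟩
  P = {7,8}:  v_{7} + v_{8} = v_{1} + v_{3} + v_{6} — sig = ⟨2 | 1 1 1⟩
  P = {1,2,6}:  v_{1} + v_{2} + v_{6} = 0 — sig = ⟨3 | 0⟩
  P = {2,4,6}:  v_{2} + v_{4} + v_{6} = v_{9} — sig = ⟨3 | 1⟩
  P = {3,4,6}:  v_{3} + v_{4} + v_{6} = v_{8} — sig = ⟨3 | 1⟩

Hence PRS(X_Σ) =
{ ⟨2 | 0⟩ ×2,  ⟨2 | 1⟩ ×2,  ⟨2 | 1 1⟩ ×2,  ⟨2 | 1 1 1⟩,  ⟨3 | 0⟩,  ⟨3 | 1⟩ ×2 }


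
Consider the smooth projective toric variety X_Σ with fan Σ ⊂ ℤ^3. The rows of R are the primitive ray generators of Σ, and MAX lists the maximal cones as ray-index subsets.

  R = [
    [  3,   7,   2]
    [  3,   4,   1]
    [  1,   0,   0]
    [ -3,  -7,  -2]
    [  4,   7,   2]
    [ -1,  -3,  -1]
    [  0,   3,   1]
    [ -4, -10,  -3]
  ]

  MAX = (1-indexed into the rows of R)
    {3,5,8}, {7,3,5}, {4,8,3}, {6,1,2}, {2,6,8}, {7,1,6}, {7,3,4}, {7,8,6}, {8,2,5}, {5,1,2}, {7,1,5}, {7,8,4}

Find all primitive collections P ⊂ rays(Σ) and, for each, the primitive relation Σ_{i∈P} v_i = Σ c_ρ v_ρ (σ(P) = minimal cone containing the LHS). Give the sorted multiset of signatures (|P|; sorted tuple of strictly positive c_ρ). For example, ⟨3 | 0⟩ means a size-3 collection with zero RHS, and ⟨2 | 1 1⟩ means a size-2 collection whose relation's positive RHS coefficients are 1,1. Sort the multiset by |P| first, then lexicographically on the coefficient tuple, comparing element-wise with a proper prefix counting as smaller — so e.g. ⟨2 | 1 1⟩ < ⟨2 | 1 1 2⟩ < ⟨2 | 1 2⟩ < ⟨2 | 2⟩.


The 12 primitive collections of Σ (r=8, n=3):

  • {1,4}:  v_{1} + v_{4} = 0  →  sig = ⟨2 | 0⟩
  • {1,3}:  v_{1} + v_{3} = v_{5}  →  sig = ⟨2 | 1⟩
  • {1,8}:  v_{1} + v_{8} = v_{6}  →  sig = ⟨2 | 1⟩
  • {2,7}:  v_{2} + v_{7} = v_{1}  →  sig = ⟨2 | 1⟩
  • {4,5}:  v_{4} + v_{5} = v_{3}  →  sig = ⟨2 | 1⟩
  • {4,6}:  v_{4} + v_{6} = v_{8}  →  sig = ⟨2 | 1⟩
  • {5,6}:  v_{5} + v_{6} = v_{2}  →  sig = ⟨2 | 1⟩
  • {2,4}:  v_{2} + v_{4} = v_{5} + v_{8}  →  sig = ⟨2 | 1 1⟩
  • {3,6}:  v_{3} + v_{6} = v_{5} + v_{8}  →  sig = ⟨2 | 1 1⟩
  • {2,3}:  v_{2} + v_{3} = 2·v_{5} + v_{8}  →  sig = ⟨2 | 1 2⟩
  • {5,7,8}:  v_{5} + v_{7} + v_{8} = 0  →  sig = ⟨3 | 0⟩
  • {3,7,8}:  v_{3} + v_{7} + v_{8} = v_{4}  →  sig = ⟨3 | 1⟩

so the primitive-relation signature multiset is
[⟨2 | 0⟩, ⟨2 | 1⟩, ⟨2 | 1⟩, ⟨2 | 1⟩, ⟨2 | 1⟩, ⟨2 | 1⟩, ⟨2 | 1⟩, ⟨2 | 1 1⟩, ⟨2 | 1 1⟩, ⟨2 | 1 2⟩, ⟨3 | 0⟩, ⟨3 | 1⟩]


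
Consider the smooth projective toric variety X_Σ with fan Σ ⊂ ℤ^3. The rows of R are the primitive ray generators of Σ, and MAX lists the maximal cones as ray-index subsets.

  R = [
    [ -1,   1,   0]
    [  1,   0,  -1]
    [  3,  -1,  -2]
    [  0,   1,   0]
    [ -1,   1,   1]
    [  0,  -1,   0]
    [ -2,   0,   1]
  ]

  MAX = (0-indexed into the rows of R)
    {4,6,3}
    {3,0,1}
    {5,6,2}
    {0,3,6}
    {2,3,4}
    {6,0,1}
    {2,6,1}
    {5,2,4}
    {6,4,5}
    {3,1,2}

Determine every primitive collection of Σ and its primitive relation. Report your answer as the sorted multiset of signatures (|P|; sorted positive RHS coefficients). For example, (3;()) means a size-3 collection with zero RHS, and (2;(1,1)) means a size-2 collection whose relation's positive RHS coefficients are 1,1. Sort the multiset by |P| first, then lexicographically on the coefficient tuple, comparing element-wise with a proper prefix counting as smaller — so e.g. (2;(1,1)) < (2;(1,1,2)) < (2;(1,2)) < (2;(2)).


9 collections generate NE(X_Σ); each relation:

  P = {3,5}:  v_{3} + v_{5} = 0 — sig = (2;())
  P = {1,4}:  v_{1} + v_{4} = v_{3} — sig = (2;(1))
  P = {0,5}:  v_{0} + v_{5} = v_{1} + v_{6} — sig = (2;(1,1))
  P = {1,5}:  v_{1} + v_{5} = v_{2} + v_{6} — sig = (2;(1,1))
  P = {0,4}:  v_{0} + v_{4} = 2·v_{3} + v_{6} — sig = (2;(1,2))
  P = {0,2}:  v_{0} + v_{2} = 2·v_{1} — sig = (2;(2))
  P = {2,4,6}:  v_{2} + v_{4} + v_{6} = 0 — sig = (3;())
  P = {1,3,6}:  v_{1} + v_{3} + v_{6} = v_{0} — sig = (3;(1))
  P = {2,3,6}:  v_{2} + v_{3} + v_{6} = v_{1} — sig = (3;(1))

Signatures (|P|; sorted positive RHS coefficients), sorted:
    (2;())
    (2;(1))
    (2;(1,1))
    (2;(1,1))
    (2;(1,2))
    (2;(2))
    (3;())
    (3;(1))
    (3;(1))


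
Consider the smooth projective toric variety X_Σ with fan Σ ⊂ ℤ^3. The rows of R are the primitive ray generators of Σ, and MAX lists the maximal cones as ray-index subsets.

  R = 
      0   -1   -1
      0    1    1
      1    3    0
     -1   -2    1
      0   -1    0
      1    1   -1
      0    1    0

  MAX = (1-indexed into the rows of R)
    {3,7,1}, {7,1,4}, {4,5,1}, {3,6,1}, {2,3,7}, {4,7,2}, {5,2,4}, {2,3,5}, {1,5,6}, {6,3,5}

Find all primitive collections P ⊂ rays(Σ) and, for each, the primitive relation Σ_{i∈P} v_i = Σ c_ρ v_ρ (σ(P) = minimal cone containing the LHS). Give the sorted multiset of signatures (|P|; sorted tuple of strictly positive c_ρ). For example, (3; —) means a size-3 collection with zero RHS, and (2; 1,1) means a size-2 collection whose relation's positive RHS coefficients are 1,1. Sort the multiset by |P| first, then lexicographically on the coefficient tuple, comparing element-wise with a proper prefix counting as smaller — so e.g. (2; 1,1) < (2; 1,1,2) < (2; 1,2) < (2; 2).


7 collections generate NE(X_Σ); each relation:

  P = {1,2}:  v_{1} + v_{2} = 0  ⟹  sig = (2; —)
  P = {5,7}:  v_{5} + v_{7} = 0  ⟹  sig = (2; —)
  P = {3,4}:  v_{3} + v_{4} = v_{2}  ⟹  sig = (2; 1)
  P = {4,6}:  v_{4} + v_{6} = v_{5}  ⟹  sig = (2; 1)
  P = {2,6}:  v_{2} + v_{6} = v_{3} + v_{5}  ⟹  sig = (2; 1,1)
  P = {6,7}:  v_{6} + v_{7} = v_{1} + v_{3}  ⟹  sig = (2; 1,1)
  P = {1,3,5}:  v_{1} + v_{3} + v_{5} = v_{6}  ⟹  sig = (3; 1)

Hence PRS(X_Σ) =
{ (2; —) ×2,  (2; 1) ×2,  (2; 1,1) ×2,  (3; 1) }


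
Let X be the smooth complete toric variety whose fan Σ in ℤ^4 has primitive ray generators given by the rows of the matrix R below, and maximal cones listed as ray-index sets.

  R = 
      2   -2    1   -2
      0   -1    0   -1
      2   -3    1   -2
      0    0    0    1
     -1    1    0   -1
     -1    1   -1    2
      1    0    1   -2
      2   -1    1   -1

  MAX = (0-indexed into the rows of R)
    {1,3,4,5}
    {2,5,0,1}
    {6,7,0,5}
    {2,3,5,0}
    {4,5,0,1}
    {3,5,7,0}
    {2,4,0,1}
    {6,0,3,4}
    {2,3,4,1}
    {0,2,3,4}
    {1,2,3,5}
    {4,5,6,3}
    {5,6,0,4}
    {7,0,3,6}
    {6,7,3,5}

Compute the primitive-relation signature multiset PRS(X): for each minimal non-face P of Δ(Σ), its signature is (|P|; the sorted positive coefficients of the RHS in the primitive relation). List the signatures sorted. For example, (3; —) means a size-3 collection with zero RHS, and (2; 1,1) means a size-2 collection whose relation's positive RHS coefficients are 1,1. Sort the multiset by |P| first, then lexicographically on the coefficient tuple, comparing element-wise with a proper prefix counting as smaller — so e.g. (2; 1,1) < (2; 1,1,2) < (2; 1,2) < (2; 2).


9 collections generate NE(X_Σ); each relation:

  P={1,7}:  v_{1} + v_{7} = v_{0}  ⟹  sig = (2; 1)
  P={4,7}:  v_{4} + v_{7} = v_{6}  ⟹  sig = (2; 1)
  P={1,6}:  v_{1} + v_{6} = v_{0} + v_{4}  ⟹  sig = (2; 1,1)
  P={2,6}:  v_{2} + v_{6} = 2·v_{0} + v_{3} + v_{4}  ⟹  sig = (2; 1,1,2)
  P={2,7}:  v_{2} + v_{7} = 2·v_{0} + v_{3}  ⟹  sig = (2; 1,2)
  P={0,1,3}:  v_{0} + v_{1} + v_{3} = v_{2}  ⟹  sig = (3; 1)
  P={2,4,5}:  v_{2} + v_{4} + v_{5} = v_{1}  ⟹  sig = (3; 1)
  P={0,3,4,5}:  v_{0} + v_{3} + v_{4} + v_{5} = 0  ⟹  sig = (4; —)
  P={0,3,5,6}:  v_{0} + v_{3} + v_{5} + v_{6} = v_{7}  ⟹  sig = (4; 1)

so the primitive-relation signature multiset is
[(2; 1), (2; 1), (2; 1,1), (2; 1,1,2), (2; 1,2), (3; 1), (3; 1), (4; —), (4; 1)]


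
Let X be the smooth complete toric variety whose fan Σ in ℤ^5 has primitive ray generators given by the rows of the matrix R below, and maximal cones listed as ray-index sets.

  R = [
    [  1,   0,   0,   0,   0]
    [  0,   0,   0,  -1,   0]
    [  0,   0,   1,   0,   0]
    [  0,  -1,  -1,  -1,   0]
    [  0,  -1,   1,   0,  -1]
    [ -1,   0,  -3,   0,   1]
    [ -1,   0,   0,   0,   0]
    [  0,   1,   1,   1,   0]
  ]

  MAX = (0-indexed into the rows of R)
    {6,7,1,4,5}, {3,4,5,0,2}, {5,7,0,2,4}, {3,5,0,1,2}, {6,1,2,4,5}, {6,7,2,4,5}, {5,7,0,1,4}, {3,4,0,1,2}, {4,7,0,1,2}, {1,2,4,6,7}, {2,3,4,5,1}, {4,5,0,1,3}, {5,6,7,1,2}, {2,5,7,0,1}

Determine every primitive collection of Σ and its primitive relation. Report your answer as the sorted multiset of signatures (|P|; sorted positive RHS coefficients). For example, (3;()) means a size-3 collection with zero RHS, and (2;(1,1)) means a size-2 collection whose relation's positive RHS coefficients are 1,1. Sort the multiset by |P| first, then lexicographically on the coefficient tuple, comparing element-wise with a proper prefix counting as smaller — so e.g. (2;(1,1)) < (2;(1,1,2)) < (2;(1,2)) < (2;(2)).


The 5 primitive collections of Σ (r=8, n=5):

  P = {0,6}:  v_{0} + v_{6} = 0  so sig = (2;())
  P = {3,7}:  v_{3} + v_{7} = 0  so sig = (2;())
  P = {3,6}:  v_{3} + v_{6} = v_{1} + v_{2} + v_{4} + v_{5}  so sig = (2;(1,1,1,1))
  P = {0,1,2,4,5}:  v_{0} + v_{1} + v_{2} + v_{4} + v_{5} = v_{3}  so sig = (5;(1))
  P = {1,2,4,5,7}:  v_{1} + v_{2} + v_{4} + v_{5} + v_{7} = v_{6}  so sig = (5;(1))

Hence PRS(X_Σ) =
[(2;()), (2;()), (2;(1,1,1,1)), (5;(1)), (5;(1))]


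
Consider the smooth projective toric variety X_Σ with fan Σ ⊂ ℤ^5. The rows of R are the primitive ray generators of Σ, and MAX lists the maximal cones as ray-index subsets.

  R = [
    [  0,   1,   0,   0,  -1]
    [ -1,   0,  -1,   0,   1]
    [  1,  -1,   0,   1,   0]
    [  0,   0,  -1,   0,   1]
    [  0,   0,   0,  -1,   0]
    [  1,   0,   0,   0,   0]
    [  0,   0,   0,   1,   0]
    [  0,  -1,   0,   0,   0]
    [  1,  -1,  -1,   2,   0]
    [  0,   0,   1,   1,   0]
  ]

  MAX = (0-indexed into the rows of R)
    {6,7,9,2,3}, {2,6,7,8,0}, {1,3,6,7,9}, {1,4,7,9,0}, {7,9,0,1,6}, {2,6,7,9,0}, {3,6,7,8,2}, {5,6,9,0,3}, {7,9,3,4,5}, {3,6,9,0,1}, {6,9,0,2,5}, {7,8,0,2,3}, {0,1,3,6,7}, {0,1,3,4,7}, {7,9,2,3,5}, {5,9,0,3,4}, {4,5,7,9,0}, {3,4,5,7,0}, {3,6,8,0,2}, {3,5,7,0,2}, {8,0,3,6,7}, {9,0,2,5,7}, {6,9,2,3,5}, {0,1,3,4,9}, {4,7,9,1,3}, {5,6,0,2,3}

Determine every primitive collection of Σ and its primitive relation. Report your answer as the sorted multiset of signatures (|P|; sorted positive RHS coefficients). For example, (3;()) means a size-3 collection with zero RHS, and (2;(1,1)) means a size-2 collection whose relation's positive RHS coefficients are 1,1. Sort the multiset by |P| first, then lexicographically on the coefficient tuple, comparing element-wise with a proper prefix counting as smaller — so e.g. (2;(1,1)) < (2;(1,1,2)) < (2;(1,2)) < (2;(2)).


|primitive collections| = 12. Relations:

  {4,6}:  v_{4} + v_{6} = 0  ⟹  sig = (2;())
  {1,5}:  v_{1} + v_{5} = v_{3}  ⟹  sig = (2;(1))
  {2,4}:  v_{2} + v_{4} = v_{5} + v_{7}  ⟹  sig = (2;(1,1))
  {1,2}:  v_{1} + v_{2} = v_{3} + v_{6} + v_{7}  ⟹  sig = (2;(1,1,1))
  {4,8}:  v_{4} + v_{8} = v_{0} + v_{2} + v_{3} + v_{7}  ⟹  sig = (2;(1,1,1,1))
  {5,8}:  v_{5} + v_{8} = v_{0} + 2·v_{2} + v_{3}  ⟹  sig = (2;(1,1,2))
  {8,9}:  v_{8} + v_{9} = v_{2} + 2·v_{6}  ⟹  sig = (2;(1,2))
  {1,8}:  v_{1} + v_{8} = v_{0} + 2·v_{3} + 2·v_{6} + 2·v_{7}  ⟹  sig = (2;(1,2,2,2))
  {5,6,7}:  v_{5} + v_{6} + v_{7} = v_{2}  ⟹  sig = (3;(1))
  {0,3,7,9}:  v_{0} + v_{3} + v_{7} + v_{9} = v_{6}  ⟹  sig = (4;(1))
  {0,2,3,9}:  v_{0} + v_{2} + v_{3} + v_{9} = v_{5} + 2·v_{6}  ⟹  sig = (4;(1,2))
  {0,2,3,6,7}:  v_{0} + v_{2} + v_{3} + v_{6} + v_{7} = v_{8}  ⟹  sig = (5;(1))

Hence PRS(X_Σ) =
    |P|=2: 8 collections, coeffs (), (1), (1,1), (1,1,1), (1,1,1,1), (1,1,2), (1,2), (1,2,2,2)
    |P|=3: 1 collection, coeffs (1)
    |P|=4: 2 collections, coeffs (1), (1,2)
    |P|=5: 1 collection, coeffs (1)


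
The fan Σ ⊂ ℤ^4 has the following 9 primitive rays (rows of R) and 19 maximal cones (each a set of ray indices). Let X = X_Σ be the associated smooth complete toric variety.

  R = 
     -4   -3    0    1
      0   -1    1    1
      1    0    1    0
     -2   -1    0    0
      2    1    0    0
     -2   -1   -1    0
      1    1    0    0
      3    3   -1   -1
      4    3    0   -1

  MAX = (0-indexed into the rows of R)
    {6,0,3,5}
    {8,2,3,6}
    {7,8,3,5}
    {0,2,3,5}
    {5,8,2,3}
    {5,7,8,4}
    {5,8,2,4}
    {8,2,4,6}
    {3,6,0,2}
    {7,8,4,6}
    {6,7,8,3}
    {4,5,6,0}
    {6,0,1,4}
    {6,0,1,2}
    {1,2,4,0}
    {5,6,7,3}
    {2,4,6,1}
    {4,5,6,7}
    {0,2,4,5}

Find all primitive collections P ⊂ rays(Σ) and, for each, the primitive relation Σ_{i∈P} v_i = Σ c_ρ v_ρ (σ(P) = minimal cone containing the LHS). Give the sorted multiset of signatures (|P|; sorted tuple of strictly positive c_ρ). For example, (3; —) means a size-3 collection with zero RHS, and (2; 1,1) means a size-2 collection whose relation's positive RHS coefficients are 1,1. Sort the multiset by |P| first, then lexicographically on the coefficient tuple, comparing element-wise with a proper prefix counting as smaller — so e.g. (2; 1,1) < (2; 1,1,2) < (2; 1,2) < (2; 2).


Δ(Σ) — 9 vertices, 11 min non-faces:

  P={0,8}:  v_{0} + v_{8} = 0 — sig = (2; —)
  P={3,4}:  v_{3} + v_{4} = 0 — sig = (2; —)
  P={2,7}:  v_{2} + v_{7} = v_{8} — sig = (2; 1)
  P={0,7}:  v_{0} + v_{7} = v_{5} + v_{6} — sig = (2; 1,1)
  P={1,5}:  v_{1} + v_{5} = v_{0} + v_{4} — sig = (2; 1,1)
  P={1,7}:  v_{1} + v_{7} = v_{4} + v_{6} — sig = (2; 1,1)
  P={1,3}:  v_{1} + v_{3} = v_{0} + v_{2} + v_{6} — sig = (2; 1,1,1)
  P={1,8}:  v_{1} + v_{8} = v_{2} + v_{4} + v_{6} — sig = (2; 1,1,1)
  P={2,5,6}:  v_{2} + v_{5} + v_{6} = 0 — sig = (3; —)
  P={5,6,8}:  v_{5} + v_{6} + v_{8} = v_{7} — sig = (3; 1)
  P={0,2,4,6}:  v_{0} + v_{2} + v_{4} + v_{6} = v_{1} — sig = (4; 1)

Sorted signature multiset PRS(X):
{ (2; —) ×2,  (2; 1),  (2; 1,1) ×3,  (2; 1,1,1) ×2,  (3; —),  (3; 1),  (4; 1) }


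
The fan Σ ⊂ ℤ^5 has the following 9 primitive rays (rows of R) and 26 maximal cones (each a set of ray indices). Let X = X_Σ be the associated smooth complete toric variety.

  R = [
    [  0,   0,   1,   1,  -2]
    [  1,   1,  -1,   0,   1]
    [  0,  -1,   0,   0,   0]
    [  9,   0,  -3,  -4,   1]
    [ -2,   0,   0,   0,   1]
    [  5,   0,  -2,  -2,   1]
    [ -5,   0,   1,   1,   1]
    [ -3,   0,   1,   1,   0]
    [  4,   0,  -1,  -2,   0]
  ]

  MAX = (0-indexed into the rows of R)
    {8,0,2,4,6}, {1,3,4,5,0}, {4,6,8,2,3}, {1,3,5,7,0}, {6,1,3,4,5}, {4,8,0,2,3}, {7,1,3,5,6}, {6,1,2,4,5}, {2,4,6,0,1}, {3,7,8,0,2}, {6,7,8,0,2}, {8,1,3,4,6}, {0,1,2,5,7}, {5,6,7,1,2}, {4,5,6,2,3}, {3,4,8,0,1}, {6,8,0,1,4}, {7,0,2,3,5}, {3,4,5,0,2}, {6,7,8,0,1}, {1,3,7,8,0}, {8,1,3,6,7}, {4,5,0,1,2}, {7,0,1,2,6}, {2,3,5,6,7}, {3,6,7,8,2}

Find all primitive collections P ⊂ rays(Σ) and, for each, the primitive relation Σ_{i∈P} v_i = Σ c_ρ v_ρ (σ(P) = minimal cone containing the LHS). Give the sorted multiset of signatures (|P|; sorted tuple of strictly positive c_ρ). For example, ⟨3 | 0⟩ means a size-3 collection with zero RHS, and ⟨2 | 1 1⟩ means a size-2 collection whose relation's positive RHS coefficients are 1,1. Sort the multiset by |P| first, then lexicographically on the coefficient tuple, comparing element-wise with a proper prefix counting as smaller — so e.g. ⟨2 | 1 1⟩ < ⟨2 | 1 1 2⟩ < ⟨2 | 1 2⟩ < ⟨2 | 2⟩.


Minimal non-faces — 6 found among 9 rays, 26 max cones:

  {4,7}:  v_{4} + v_{7} = v_{6} — sig = ⟨2 | 1⟩
  {5,8}:  v_{5} + v_{8} = v_{3} — sig = ⟨2 | 1⟩
  {0,5,6}:  v_{0} + v_{5} + v_{6} = 0 — sig = ⟨3 | 0⟩
  {0,3,6}:  v_{0} + v_{3} + v_{6} = v_{8} — sig = ⟨3 | 1⟩
  {1,2,8}:  v_{1} + v_{2} + v_{8} = v_{5} — sig = ⟨3 | 1⟩
  {1,2,3}:  v_{1} + v_{2} + v_{3} = 2·v_{5} — sig = ⟨3 | 2⟩

Sorted signature multiset PRS(X):
    ⟨2 | 1⟩
    ⟨2 | 1⟩
    ⟨3 | 0⟩
    ⟨3 | 1⟩
    ⟨3 | 1⟩
    ⟨3 | 2⟩


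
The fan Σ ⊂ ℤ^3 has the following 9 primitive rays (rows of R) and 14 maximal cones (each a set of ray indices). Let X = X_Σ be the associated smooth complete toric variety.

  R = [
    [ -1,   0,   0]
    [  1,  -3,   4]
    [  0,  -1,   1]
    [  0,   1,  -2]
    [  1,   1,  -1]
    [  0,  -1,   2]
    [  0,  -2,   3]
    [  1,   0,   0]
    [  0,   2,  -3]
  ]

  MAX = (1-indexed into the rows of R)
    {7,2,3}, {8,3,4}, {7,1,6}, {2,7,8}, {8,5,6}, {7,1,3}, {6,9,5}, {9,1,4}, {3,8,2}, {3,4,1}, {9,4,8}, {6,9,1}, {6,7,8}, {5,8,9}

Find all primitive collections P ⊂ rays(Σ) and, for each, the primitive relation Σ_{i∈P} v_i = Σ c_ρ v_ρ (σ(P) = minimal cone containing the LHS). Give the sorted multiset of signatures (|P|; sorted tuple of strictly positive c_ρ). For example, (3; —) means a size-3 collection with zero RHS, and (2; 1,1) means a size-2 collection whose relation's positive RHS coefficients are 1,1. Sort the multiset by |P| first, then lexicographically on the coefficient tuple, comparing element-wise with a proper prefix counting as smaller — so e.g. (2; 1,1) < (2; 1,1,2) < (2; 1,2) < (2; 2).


Minimal non-faces — 17 found among 9 rays, 14 max cones:

  P = {1,8}:  v_{1} + v_{8} = 0  ⇒ sig = (2; —)
  P = {4,6}:  v_{4} + v_{6} = 0  ⇒ sig = (2; —)
  P = {7,9}:  v_{7} + v_{9} = 0  ⇒ sig = (2; —)
  P = {3,5}:  v_{3} + v_{5} = v_{8}  ⇒ sig = (2; 1)
  P = {3,6}:  v_{3} + v_{6} = v_{7}  ⇒ sig = (2; 1)
  P = {3,9}:  v_{3} + v_{9} = v_{4}  ⇒ sig = (2; 1)
  P = {4,7}:  v_{4} + v_{7} = v_{3}  ⇒ sig = (2; 1)
  P = {1,2}:  v_{1} + v_{2} = v_{3} + v_{7}  ⇒ sig = (2; 1,1)
  P = {1,5}:  v_{1} + v_{5} = v_{6} + v_{9}  ⇒ sig = (2; 1,1)
  P = {2,9}:  v_{2} + v_{9} = v_{3} + v_{8}  ⇒ sig = (2; 1,1)
  P = {4,5}:  v_{4} + v_{5} = v_{8} + v_{9}  ⇒ sig = (2; 1,1)
  P = {5,7}:  v_{5} + v_{7} = v_{6} + v_{8}  ⇒ sig = (2; 1,1)
  P = {2,4}:  v_{2} + v_{4} = 2·v_{3} + v_{8}  ⇒ sig = (2; 1,2)
  P = {2,5}:  v_{2} + v_{5} = v_{7} + 2·v_{8}  ⇒ sig = (2; 1,2)
  P = {2,6}:  v_{2} + v_{6} = 2·v_{7} + v_{8}  ⇒ sig = (2; 1,2)
  P = {3,7,8}:  v_{3} + v_{7} + v_{8} = v_{2}  ⇒ sig = (3; 1)
  P = {6,8,9}:  v_{6} + v_{8} + v_{9} = v_{5}  ⇒ sig = (3; 1)

Sorted signature multiset PRS(X):
[(2; —), (2; —), (2; —), (2; 1), (2; 1), (2; 1), (2; 1), (2; 1,1), (2; 1,1), (2; 1,1), (2; 1,1), (2; 1,1), (2; 1,2), (2; 1,2), (2; 1,2), (3; 1), (3; 1)]


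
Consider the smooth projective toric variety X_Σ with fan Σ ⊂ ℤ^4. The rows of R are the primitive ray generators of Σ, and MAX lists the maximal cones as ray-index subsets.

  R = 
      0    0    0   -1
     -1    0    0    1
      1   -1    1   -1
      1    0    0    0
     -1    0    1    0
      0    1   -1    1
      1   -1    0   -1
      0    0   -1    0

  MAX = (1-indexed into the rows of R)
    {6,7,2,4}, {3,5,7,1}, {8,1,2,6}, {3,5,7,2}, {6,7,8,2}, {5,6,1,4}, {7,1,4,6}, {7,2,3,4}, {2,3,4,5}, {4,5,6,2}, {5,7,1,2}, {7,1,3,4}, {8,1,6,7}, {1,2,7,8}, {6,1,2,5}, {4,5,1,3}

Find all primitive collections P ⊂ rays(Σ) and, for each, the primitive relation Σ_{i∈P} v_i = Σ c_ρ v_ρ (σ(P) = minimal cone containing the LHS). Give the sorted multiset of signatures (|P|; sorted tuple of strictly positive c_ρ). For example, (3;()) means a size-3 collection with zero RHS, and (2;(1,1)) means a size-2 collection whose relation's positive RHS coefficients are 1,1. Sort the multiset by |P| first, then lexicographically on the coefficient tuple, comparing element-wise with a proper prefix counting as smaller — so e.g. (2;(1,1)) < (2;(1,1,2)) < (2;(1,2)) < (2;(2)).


9 collections generate NE(X_Σ); each relation:

  P={3,6}:  v_{3} + v_{6} = v_{4}  →  sig = (2;(1))
  P={3,8}:  v_{3} + v_{8} = v_{7}  →  sig = (2;(1))
  P={4,8}:  v_{4} + v_{8} = v_{6} + v_{7}  →  sig = (2;(1,1))
  P={5,8}:  v_{5} + v_{8} = v_{1} + v_{2}  →  sig = (2;(1,1))
  P={1,2,4}:  v_{1} + v_{2} + v_{4} = 0  →  sig = (3;())
  P={5,6,7}:  v_{5} + v_{6} + v_{7} = 0  →  sig = (3;())
  P={4,5,7}:  v_{4} + v_{5} + v_{7} = v_{3}  →  sig = (3;(1))
  P={1,2,3}:  v_{1} + v_{2} + v_{3} = v_{5} + v_{7}  →  sig = (3;(1,1))
  P={1,2,6,7}:  v_{1} + v_{2} + v_{6} + v_{7} = v_{8}  →  sig = (4;(1))

Signatures (|P|; sorted positive RHS coefficients), sorted:
[(2;(1)), (2;(1)), (2;(1,1)), (2;(1,1)), (3;()), (3;()), (3;(1)), (3;(1,1)), (4;(1))]


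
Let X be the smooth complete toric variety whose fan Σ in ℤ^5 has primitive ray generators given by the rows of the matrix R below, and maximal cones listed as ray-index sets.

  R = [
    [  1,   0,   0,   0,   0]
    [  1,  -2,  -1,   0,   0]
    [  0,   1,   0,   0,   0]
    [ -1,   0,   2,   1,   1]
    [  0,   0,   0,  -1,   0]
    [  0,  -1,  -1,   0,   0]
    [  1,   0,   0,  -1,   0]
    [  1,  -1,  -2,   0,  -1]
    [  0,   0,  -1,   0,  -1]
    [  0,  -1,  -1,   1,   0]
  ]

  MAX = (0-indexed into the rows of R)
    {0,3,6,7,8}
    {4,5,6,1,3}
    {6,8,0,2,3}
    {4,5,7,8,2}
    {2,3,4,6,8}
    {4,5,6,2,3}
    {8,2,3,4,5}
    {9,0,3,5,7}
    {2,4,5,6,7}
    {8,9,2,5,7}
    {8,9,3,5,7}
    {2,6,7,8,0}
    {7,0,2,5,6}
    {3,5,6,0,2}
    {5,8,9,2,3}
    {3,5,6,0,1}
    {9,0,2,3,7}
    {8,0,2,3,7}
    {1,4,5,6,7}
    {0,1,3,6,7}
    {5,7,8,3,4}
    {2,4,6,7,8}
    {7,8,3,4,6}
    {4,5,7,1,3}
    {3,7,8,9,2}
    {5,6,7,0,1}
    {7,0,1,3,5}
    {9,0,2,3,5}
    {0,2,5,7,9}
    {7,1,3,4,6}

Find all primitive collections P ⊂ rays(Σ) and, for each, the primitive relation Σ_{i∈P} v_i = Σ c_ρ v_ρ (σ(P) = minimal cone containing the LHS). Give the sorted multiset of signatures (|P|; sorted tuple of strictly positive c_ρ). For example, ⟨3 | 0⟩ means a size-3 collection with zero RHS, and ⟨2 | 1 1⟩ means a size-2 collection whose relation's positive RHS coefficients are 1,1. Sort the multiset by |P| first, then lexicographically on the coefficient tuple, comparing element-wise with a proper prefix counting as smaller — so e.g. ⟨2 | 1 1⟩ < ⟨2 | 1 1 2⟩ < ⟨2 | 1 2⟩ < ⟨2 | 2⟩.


The 13 primitive collections of Σ (r=10, n=5):

  P = {0,4}:  v_{0} + v_{4} = v_{6}  so sig = ⟨2 | 1⟩
  P = {4,9}:  v_{4} + v_{9} = v_{5}  so sig = ⟨2 | 1⟩
  P = {1,2}:  v_{1} + v_{2} = v_{0} + v_{5}  so sig = ⟨2 | 1 1⟩
  P = {6,9}:  v_{6} + v_{9} = v_{0} + v_{5}  so sig = ⟨2 | 1 1⟩
  P = {1,9}:  v_{1} + v_{9} = v_{0} + v_{3} + 2·v_{5} + v_{7}  so sig = ⟨2 | 1 1 1 2⟩
  P = {1,8}:  v_{1} + v_{8} = v_{3} + v_{4} + 2·v_{7}  so sig = ⟨2 | 1 1 2⟩
  P = {0,5,8}:  v_{0} + v_{5} + v_{8} = v_{7}  so sig = ⟨3 | 1⟩
  P = {5,6,8}:  v_{5} + v_{6} + v_{8} = v_{4} + v_{7}  so sig = ⟨3 | 1 1⟩
  P = {0,8,9}:  v_{0} + v_{8} + v_{9} = v_{2} + v_{3} + 2·v_{7}  so sig = ⟨3 | 1 1 2⟩
  P = {2,3,4,7}:  v_{2} + v_{3} + v_{4} + v_{7} = 0  so sig = ⟨4 | 0⟩
  P = {2,3,5,7}:  v_{2} + v_{3} + v_{5} + v_{7} = v_{9}  so sig = ⟨4 | 1⟩
  P = {2,3,6,7}:  v_{2} + v_{3} + v_{6} + v_{7} = v_{0}  so sig = ⟨4 | 1⟩
  P = {3,5,6,7}:  v_{3} + v_{5} + v_{6} + v_{7} = v_{1}  so sig = ⟨4 | 1⟩

Sorted signature multiset PRS(X):
    ⟨2 | 1⟩
    ⟨2 | 1⟩
    ⟨2 | 1 1⟩
    ⟨2 | 1 1⟩
    ⟨2 | 1 1 1 2⟩
    ⟨2 | 1 1 2⟩
    ⟨3 | 1⟩
    ⟨3 | 1 1⟩
    ⟨3 | 1 1 2⟩
    ⟨4 | 0⟩
    ⟨4 | 1⟩
    ⟨4 | 1⟩
    ⟨4 | 1⟩


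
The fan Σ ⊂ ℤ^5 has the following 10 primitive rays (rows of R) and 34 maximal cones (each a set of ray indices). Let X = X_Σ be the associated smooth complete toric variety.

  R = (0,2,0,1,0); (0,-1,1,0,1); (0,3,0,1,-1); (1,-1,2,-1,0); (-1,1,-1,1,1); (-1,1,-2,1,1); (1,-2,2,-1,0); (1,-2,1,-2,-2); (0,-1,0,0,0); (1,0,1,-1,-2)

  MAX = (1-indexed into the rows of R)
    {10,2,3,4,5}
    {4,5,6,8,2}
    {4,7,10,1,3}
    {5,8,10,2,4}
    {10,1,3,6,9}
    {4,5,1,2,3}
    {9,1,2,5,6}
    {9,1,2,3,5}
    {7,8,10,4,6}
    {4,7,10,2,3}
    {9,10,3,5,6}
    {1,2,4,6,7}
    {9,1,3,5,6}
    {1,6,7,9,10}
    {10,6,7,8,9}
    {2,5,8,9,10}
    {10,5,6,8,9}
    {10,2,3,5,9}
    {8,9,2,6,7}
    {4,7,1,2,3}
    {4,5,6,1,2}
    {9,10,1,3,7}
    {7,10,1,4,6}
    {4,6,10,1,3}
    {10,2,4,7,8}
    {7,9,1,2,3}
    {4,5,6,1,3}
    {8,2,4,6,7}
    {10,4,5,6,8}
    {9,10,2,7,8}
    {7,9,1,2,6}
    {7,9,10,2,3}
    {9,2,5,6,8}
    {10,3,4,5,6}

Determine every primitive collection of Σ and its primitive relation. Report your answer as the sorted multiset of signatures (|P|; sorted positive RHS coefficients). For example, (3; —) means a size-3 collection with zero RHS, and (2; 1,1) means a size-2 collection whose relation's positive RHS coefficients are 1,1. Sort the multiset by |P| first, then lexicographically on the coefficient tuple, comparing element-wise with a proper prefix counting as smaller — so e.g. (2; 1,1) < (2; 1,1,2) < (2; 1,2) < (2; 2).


|primitive collections| = 9. Relations:

  {1,8}:  v_{1} + v_{8} = v_{10}  →  sig = (2; 1)
  {4,9}:  v_{4} + v_{9} = v_{7}  →  sig = (2; 1)
  {5,7}:  v_{5} + v_{7} = v_{2}  →  sig = (2; 1)
  {3,8}:  v_{3} + v_{8} = v_{5} + 2·v_{10}  →  sig = (2; 1,2)
  {2,6,10}:  v_{2} + v_{6} + v_{10} = 0  →  sig = (3; —)
  {1,5,10}:  v_{1} + v_{5} + v_{10} = v_{3}  →  sig = (3; 1)
  {3,6,7}:  v_{3} + v_{6} + v_{7} = v_{1}  →  sig = (3; 1)
  {1,2,10}:  v_{1} + v_{2} + v_{10} = v_{3} + v_{7}  →  sig = (3; 1,1)
  {2,3,6}:  v_{2} + v_{3} + v_{6} = v_{1} + v_{5}  →  sig = (3; 1,1)

Sorted signature multiset PRS(X):
    (2; 1)
    (2; 1)
    (2; 1)
    (2; 1,2)
    (3; —)
    (3; 1)
    (3; 1)
    (3; 1,1)
    (3; 1,1)


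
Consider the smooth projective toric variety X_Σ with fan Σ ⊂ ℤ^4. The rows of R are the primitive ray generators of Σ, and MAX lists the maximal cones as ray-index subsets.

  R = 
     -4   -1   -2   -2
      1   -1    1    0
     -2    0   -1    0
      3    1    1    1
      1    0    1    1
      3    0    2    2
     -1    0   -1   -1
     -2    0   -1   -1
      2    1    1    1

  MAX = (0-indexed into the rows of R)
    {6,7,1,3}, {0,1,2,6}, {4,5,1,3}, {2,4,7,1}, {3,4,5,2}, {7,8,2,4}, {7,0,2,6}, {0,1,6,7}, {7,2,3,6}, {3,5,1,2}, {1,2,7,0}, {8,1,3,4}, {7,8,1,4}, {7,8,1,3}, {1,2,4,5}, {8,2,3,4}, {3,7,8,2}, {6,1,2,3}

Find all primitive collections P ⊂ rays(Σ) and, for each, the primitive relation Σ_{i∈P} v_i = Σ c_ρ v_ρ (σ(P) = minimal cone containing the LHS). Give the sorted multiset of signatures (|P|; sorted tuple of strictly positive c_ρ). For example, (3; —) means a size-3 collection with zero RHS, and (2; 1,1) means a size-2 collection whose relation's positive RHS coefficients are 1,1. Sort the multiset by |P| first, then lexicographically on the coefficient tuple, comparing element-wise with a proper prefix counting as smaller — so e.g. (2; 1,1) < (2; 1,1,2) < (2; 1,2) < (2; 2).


14 minimal non-faces of Δ(Σ) (on 9 rays):

  • {4,6}:  v_{4} + v_{6} = 0 — sig = (2; —)
  • {0,3}:  v_{0} + v_{3} = v_{6} — sig = (2; 1)
  • {0,8}:  v_{0} + v_{8} = v_{7} — sig = (2; 1)
  • {5,7}:  v_{5} + v_{7} = v_{4} — sig = (2; 1)
  • {0,5}:  v_{0} + v_{5} = v_{1} + v_{2} — sig = (2; 1,1)
  • {6,8}:  v_{6} + v_{8} = v_{3} + v_{7} — sig = (2; 1,1)
  • {0,4}:  v_{0} + v_{4} = v_{1} + v_{2} + v_{7} — sig = (2; 1,1,1)
  • {5,6}:  v_{5} + v_{6} = v_{1} + v_{2} + v_{3} — sig = (2; 1,1,1)
  • {5,8}:  v_{5} + v_{8} = v_{3} + 2·v_{4} — sig = (2; 1,2)
  • {1,2,8}:  v_{1} + v_{2} + v_{8} = v_{4} — sig = (3; 1)
  • {3,4,7}:  v_{3} + v_{4} + v_{7} = v_{8} — sig = (3; 1)
  • {1,2,3,7}:  v_{1} + v_{2} + v_{3} + v_{7} = 0 — sig = (4; —)
  • {1,2,3,4}:  v_{1} + v_{2} + v_{3} + v_{4} = v_{5} — sig = (4; 1)
  • {1,2,6,7}:  v_{1} + v_{2} + v_{6} + v_{7} = v_{0} — sig = (4; 1)

so the primitive-relation signature multiset is
[(2; —), (2; 1), (2; 1), (2; 1), (2; 1,1), (2; 1,1), (2; 1,1,1), (2; 1,1,1), (2; 1,2), (3; 1), (3; 1), (4; —), (4; 1), (4; 1)]


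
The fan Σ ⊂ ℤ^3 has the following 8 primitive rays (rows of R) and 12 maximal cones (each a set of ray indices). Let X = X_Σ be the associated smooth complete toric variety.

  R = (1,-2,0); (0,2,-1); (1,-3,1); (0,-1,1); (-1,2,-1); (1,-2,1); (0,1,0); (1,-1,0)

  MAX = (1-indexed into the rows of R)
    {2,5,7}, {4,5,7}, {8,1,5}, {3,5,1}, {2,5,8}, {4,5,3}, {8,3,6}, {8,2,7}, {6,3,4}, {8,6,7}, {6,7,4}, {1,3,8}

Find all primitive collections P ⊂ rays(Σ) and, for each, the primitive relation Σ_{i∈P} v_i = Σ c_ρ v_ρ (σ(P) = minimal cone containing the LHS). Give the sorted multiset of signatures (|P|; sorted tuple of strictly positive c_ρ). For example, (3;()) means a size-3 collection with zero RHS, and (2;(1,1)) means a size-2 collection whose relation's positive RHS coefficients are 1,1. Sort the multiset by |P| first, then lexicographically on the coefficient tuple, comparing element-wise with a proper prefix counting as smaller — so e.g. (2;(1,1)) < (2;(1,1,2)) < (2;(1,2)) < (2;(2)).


The 12 primitive collections of Σ (r=8, n=3):

  • {5,6}:  v_{5} + v_{6} = 0 ; sig = (2;())
  • {1,4}:  v_{1} + v_{4} = v_{3} ; sig = (2;(1))
  • {1,7}:  v_{1} + v_{7} = v_{8} ; sig = (2;(1))
  • {2,3}:  v_{2} + v_{3} = v_{8} ; sig = (2;(1))
  • {2,4}:  v_{2} + v_{4} = v_{7} ; sig = (2;(1))
  • {3,7}:  v_{3} + v_{7} = v_{6} ; sig = (2;(1))
  • {4,8}:  v_{4} + v_{8} = v_{6} ; sig = (2;(1))
  • {1,6}:  v_{1} + v_{6} = v_{3} + v_{8} ; sig = (2;(1,1))
  • {2,6}:  v_{2} + v_{6} = v_{7} + v_{8} ; sig = (2;(1,1))
  • {1,2}:  v_{1} + v_{2} = v_{5} + 2·v_{8} ; sig = (2;(1,2))
  • {3,5,8}:  v_{3} + v_{5} + v_{8} = v_{1} ; sig = (3;(1))
  • {5,7,8}:  v_{5} + v_{7} + v_{8} = v_{2} ; sig = (3;(1))

so the primitive-relation signature multiset is
    |P|=2: 10 collections, coeffs (), (1), (1), (1), (1), (1), (1), (1,1), (1,1), (1,2)
    |P|=3: 2 collections, coeffs (1), (1)


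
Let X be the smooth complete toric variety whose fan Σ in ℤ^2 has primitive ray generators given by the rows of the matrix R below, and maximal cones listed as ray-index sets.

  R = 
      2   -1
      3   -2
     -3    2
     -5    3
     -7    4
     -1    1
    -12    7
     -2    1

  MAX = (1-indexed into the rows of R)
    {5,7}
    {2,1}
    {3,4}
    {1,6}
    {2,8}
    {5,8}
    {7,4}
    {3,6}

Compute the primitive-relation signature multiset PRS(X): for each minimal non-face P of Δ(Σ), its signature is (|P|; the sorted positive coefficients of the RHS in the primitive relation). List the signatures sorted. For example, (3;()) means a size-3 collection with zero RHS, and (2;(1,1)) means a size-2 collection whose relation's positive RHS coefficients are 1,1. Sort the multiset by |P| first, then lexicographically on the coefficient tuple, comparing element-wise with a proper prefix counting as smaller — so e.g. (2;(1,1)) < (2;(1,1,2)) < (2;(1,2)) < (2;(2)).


20 minimal non-faces of Δ(Σ) (on 8 rays):

  P={1,8}:  v_{1} + v_{8} = 0  ⟹  sig = (2;())
  P={2,3}:  v_{2} + v_{3} = 0  ⟹  sig = (2;())
  P={1,3}:  v_{1} + v_{3} = v_{6}  ⟹  sig = (2;(1))
  P={1,4}:  v_{1} + v_{4} = v_{3}  ⟹  sig = (2;(1))
  P={1,5}:  v_{1} + v_{5} = v_{4}  ⟹  sig = (2;(1))
  P={2,4}:  v_{2} + v_{4} = v_{8}  ⟹  sig = (2;(1))
  P={2,6}:  v_{2} + v_{6} = v_{1}  ⟹  sig = (2;(1))
  P={3,8}:  v_{3} + v_{8} = v_{4}  ⟹  sig = (2;(1))
  P={4,5}:  v_{4} + v_{5} = v_{7}  ⟹  sig = (2;(1))
  P={4,8}:  v_{4} + v_{8} = v_{5}  ⟹  sig = (2;(1))
  P={6,8}:  v_{6} + v_{8} = v_{3}  ⟹  sig = (2;(1))
  P={2,7}:  v_{2} + v_{7} = v_{5} + v_{8}  ⟹  sig = (2;(1,1))
  P={5,6}:  v_{5} + v_{6} = v_{3} + v_{4}  ⟹  sig = (2;(1,1))
  P={6,7}:  v_{6} + v_{7} = v_{3} + 2·v_{4}  ⟹  sig = (2;(1,2))
  P={1,7}:  v_{1} + v_{7} = 2·v_{4}  ⟹  sig = (2;(2))
  P={2,5}:  v_{2} + v_{5} = 2·v_{8}  ⟹  sig = (2;(2))
  P={3,5}:  v_{3} + v_{5} = 2·v_{4}  ⟹  sig = (2;(2))
  P={4,6}:  v_{4} + v_{6} = 2·v_{3}  ⟹  sig = (2;(2))
  P={7,8}:  v_{7} + v_{8} = 2·v_{5}  ⟹  sig = (2;(2))
  P={3,7}:  v_{3} + v_{7} = 3·v_{4}  ⟹  sig = (2;(3))

so the primitive-relation signature multiset is
    |P|=2: 20 collections, coeffs (), (), (1), (1), (1), (1), (1), (1), (1), (1), (1), (1,1), (1,1), (1,2), (2), (2), (2), (2), (2), (3)


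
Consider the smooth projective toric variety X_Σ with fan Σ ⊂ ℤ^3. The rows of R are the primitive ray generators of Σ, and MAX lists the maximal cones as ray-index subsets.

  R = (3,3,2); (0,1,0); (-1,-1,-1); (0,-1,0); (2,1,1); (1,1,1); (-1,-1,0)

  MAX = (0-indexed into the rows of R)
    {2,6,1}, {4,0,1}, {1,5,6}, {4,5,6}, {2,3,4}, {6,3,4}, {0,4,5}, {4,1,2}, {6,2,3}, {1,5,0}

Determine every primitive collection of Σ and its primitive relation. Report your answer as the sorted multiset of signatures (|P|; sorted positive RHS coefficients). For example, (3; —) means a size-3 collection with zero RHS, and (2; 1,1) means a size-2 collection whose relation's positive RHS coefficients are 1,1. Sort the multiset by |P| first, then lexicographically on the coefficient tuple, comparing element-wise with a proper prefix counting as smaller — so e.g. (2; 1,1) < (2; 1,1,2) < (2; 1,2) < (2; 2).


Σ has 9 primitive collections:

  P={1,3}:  v_{1} + v_{3} = 0  so sig = (2; —)
  P={2,5}:  v_{2} + v_{5} = 0  so sig = (2; —)
  P={0,2}:  v_{0} + v_{2} = v_{1} + v_{4}  so sig = (2; 1,1)
  P={0,3}:  v_{0} + v_{3} = v_{4} + v_{5}  so sig = (2; 1,1)
  P={3,5}:  v_{3} + v_{5} = v_{4} + v_{6}  so sig = (2; 1,1)
  P={0,6}:  v_{0} + v_{6} = 2·v_{5}  so sig = (2; 2)
  P={1,4,5}:  v_{1} + v_{4} + v_{5} = v_{0}  so sig = (3; 1)
  P={1,4,6}:  v_{1} + v_{4} + v_{6} = v_{5}  so sig = (3; 1)
  P={2,4,6}:  v_{2} + v_{4} + v_{6} = v_{3}  so sig = (3; 1)

Sorted signature multiset PRS(X):
    (2; —)
    (2; —)
    (2; 1,1)
    (2; 1,1)
    (2; 1,1)
    (2; 2)
    (3; 1)
    (3; 1)
    (3; 1)


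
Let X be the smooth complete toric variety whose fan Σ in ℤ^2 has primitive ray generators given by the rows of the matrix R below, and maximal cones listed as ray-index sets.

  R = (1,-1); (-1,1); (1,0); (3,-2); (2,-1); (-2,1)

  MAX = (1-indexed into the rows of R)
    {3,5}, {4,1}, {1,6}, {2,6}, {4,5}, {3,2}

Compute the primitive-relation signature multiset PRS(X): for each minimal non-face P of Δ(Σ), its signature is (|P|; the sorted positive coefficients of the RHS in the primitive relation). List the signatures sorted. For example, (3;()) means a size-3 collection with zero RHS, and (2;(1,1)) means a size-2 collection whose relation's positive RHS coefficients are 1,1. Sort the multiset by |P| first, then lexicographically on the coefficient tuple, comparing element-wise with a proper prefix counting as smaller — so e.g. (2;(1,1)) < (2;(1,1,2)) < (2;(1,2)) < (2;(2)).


Primitive collections (9):

  P={1,2}:  v_{1} + v_{2} = 0  ⇒ sig = (2;())
  P={5,6}:  v_{5} + v_{6} = 0  ⇒ sig = (2;())
  P={1,3}:  v_{1} + v_{3} = v_{5}  ⇒ sig = (2;(1))
  P={1,5}:  v_{1} + v_{5} = v_{4}  ⇒ sig = (2;(1))
  P={2,4}:  v_{2} + v_{4} = v_{5}  ⇒ sig = (2;(1))
  P={2,5}:  v_{2} + v_{5} = v_{3}  ⇒ sig = (2;(1))
  P={3,6}:  v_{3} + v_{6} = v_{2}  ⇒ sig = (2;(1))
  P={4,6}:  v_{4} + v_{6} = v_{1}  ⇒ sig = (2;(1))
  P={3,4}:  v_{3} + v_{4} = 2·v_{5}  ⇒ sig = (2;(2))

so the primitive-relation signature multiset is
[(2;()), (2;()), (2;(1)), (2;(1)), (2;(1)), (2;(1)), (2;(1)), (2;(1)), (2;(2))]


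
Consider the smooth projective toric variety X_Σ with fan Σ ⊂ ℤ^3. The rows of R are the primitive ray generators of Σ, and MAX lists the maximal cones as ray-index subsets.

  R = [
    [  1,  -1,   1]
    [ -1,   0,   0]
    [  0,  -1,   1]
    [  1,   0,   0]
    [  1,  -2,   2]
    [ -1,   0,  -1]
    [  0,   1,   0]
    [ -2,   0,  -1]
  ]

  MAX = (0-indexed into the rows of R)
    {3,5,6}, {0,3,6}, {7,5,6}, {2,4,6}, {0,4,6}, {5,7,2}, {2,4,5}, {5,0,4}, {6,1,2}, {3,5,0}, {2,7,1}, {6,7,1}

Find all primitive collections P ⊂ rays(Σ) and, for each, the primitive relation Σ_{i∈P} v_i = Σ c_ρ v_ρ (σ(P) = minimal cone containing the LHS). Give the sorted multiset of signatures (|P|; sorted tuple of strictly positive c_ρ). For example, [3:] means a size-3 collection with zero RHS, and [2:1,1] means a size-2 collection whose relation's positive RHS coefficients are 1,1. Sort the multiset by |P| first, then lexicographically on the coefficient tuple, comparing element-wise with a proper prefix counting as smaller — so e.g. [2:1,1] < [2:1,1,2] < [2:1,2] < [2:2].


14 collections generate NE(X_Σ); each relation:

  P = {1,3}:  v_{1} + v_{3} = 0 — sig = [2:]
  P = {0,1}:  v_{0} + v_{1} = v_{2} — sig = [2:1]
  P = {0,2}:  v_{0} + v_{2} = v_{4} — sig = [2:1]
  P = {1,5}:  v_{1} + v_{5} = v_{7} — sig = [2:1]
  P = {2,3}:  v_{2} + v_{3} = v_{0} — sig = [2:1]
  P = {3,7}:  v_{3} + v_{7} = v_{5} — sig = [2:1]
  P = {0,7}:  v_{0} + v_{7} = v_{2} + v_{5} — sig = [2:1,1]
  P = {4,7}:  v_{4} + v_{7} = 2·v_{2} + v_{5} — sig = [2:1,2]
  P = {1,4}:  v_{1} + v_{4} = 2·v_{2} — sig = [2:2]
  P = {3,4}:  v_{3} + v_{4} = 2·v_{0} — sig = [2:2]
  P = {0,5,6}:  v_{0} + v_{5} + v_{6} = 0 — sig = [3:]
  P = {2,5,6}:  v_{2} + v_{5} + v_{6} = v_{1} — sig = [3:1]
  P = {4,5,6}:  v_{4} + v_{5} + v_{6} = v_{2} — sig = [3:1]
  P = {2,6,7}:  v_{2} + v_{6} + v_{7} = 2·v_{1} — sig = [3:2]

Hence PRS(X_Σ) =
    [2:]
    [2:1]
    [2:1]
    [2:1]
    [2:1]
    [2:1]
    [2:1,1]
    [2:1,2]
    [2:2]
    [2:2]
    [3:]
    [3:1]
    [3:1]
    [3:2]


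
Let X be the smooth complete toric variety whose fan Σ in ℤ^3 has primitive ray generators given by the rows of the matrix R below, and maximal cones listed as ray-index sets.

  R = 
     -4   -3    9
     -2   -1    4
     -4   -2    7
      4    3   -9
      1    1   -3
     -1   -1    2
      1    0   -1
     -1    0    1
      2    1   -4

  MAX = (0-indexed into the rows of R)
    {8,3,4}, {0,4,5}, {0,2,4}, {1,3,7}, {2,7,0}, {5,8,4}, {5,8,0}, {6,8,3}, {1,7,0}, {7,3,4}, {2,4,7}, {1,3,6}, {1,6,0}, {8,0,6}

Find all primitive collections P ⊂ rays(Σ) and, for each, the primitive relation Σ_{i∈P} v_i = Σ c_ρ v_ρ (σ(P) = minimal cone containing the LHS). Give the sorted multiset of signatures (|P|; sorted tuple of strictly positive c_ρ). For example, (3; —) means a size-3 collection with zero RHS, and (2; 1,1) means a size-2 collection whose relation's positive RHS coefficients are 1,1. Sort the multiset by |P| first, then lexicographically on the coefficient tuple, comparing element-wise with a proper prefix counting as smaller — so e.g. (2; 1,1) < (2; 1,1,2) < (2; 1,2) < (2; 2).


Δ(Σ) — 9 vertices, 17 min non-faces:

  P = {0,3}:  v_{0} + v_{3} = 0 — sig = (2; —)
  P = {1,8}:  v_{1} + v_{8} = 0 — sig = (2; —)
  P = {6,7}:  v_{6} + v_{7} = 0 — sig = (2; —)
  P = {1,4}:  v_{1} + v_{4} = v_{7} — sig = (2; 1)
  P = {4,6}:  v_{4} + v_{6} = v_{8} — sig = (2; 1)
  P = {7,8}:  v_{7} + v_{8} = v_{4} — sig = (2; 1)
  P = {1,5}:  v_{1} + v_{5} = v_{0} + v_{4} — sig = (2; 1,1)
  P = {2,3}:  v_{2} + v_{3} = v_{4} + v_{7} — sig = (2; 1,1)
  P = {2,6}:  v_{2} + v_{6} = v_{0} + v_{4} — sig = (2; 1,1)
  P = {3,5}:  v_{3} + v_{5} = v_{4} + v_{8} — sig = (2; 1,1)
  P = {1,2}:  v_{1} + v_{2} = v_{0} + 2·v_{7} — sig = (2; 1,2)
  P = {2,8}:  v_{2} + v_{8} = v_{0} + 2·v_{4} — sig = (2; 1,2)
  P = {5,6}:  v_{5} + v_{6} = v_{0} + 2·v_{8} — sig = (2; 1,2)
  P = {5,7}:  v_{5} + v_{7} = v_{0} + 2·v_{4} — sig = (2; 1,2)
  P = {2,5}:  v_{2} + v_{5} = 2·v_{0} + 3·v_{4} — sig = (2; 2,3)
  P = {0,4,7}:  v_{0} + v_{4} + v_{7} = v_{2} — sig = (3; 1)
  P = {0,4,8}:  v_{0} + v_{4} + v_{8} = v_{5} — sig = (3; 1)

so the primitive-relation signature multiset is
[(2; —), (2; —), (2; —), (2; 1), (2; 1), (2; 1), (2; 1,1), (2; 1,1), (2; 1,1), (2; 1,1), (2; 1,2), (2; 1,2), (2; 1,2), (2; 1,2), (2; 2,3), (3; 1), (3; 1)]
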